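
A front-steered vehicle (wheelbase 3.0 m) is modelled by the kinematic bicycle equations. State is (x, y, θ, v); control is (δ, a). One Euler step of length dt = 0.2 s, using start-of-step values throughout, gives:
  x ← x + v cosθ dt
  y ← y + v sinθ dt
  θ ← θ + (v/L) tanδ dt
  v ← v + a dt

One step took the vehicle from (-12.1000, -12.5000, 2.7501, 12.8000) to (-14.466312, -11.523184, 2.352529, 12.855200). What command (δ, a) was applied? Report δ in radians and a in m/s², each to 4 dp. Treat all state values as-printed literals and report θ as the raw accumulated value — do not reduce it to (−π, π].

δ = -0.4360, a = 0.2760

a = (v'−v)/dt = (0.055200)/0.2 = 0.2760
Δθ = θ'−θ = -0.397571;  (v·dt/L) = 12.8000·0.2/3.0 = 0.853333
tan δ = Δθ·L/(v·dt) = -0.465904  →  δ = -0.4360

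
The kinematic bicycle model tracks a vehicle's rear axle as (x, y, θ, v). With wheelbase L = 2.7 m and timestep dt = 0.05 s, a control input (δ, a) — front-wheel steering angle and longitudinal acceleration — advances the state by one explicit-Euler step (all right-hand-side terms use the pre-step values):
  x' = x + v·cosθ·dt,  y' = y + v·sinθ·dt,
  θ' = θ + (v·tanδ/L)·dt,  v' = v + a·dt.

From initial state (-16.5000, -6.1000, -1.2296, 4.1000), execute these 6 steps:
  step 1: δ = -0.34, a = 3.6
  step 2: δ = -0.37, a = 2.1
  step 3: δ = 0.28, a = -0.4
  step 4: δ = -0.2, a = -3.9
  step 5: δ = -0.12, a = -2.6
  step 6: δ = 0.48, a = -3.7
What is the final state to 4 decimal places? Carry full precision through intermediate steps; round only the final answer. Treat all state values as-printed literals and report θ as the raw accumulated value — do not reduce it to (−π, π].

after step 1 (δ=-0.34, a=3.6): (-16.431404, -6.293183, -1.256458, 4.280000)
after step 2 (δ=-0.37, a=2.1): (-16.365238, -6.496697, -1.287200, 4.385000)
after step 3 (δ=0.28, a=-0.4): (-16.303889, -6.707189, -1.263849, 4.365000)
after step 4 (δ=-0.2, a=-3.9): (-16.237945, -6.915238, -1.280235, 4.170000)
after step 5 (δ=-0.12, a=-2.6): (-16.178212, -7.114999, -1.289546, 4.040000)
after step 6 (δ=0.48, a=-3.7): (-16.122145, -7.309062, -1.250597, 3.855000)

(-16.1221, -7.3091, -1.2506, 3.8550)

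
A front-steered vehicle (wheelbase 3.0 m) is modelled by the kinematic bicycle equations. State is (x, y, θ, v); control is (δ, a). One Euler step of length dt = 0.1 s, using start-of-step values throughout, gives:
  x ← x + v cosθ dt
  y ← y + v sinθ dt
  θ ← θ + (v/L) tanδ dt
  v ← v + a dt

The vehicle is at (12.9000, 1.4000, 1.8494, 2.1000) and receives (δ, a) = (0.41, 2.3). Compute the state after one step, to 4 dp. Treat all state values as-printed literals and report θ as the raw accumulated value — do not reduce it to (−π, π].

x' = 12.9000 + 2.1000·cos(1.8494)·0.1 = 12.8422
y' = 1.4000 + 2.1000·sin(1.8494)·0.1 = 1.6019
θ' = 1.8494 + (2.1000/3.0)·tan(0.41)·0.1 = 1.8798
v' = 2.1000 + 2.3000·0.1 = 2.3300

(12.8422, 1.6019, 1.8798, 2.3300)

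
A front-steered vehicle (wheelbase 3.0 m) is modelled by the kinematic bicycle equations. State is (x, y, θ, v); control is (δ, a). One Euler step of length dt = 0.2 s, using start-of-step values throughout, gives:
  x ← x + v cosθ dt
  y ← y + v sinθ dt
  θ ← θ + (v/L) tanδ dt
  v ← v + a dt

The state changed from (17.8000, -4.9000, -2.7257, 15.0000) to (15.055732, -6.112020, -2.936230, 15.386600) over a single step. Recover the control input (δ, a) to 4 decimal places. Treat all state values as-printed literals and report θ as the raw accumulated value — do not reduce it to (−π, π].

δ = -0.2075, a = 1.9330

a = (v'−v)/dt = (0.386600)/0.2 = 1.9330
Δθ = θ'−θ = -0.210530;  (v·dt/L) = 15.0000·0.2/3.0 = 1.000000
tan δ = Δθ·L/(v·dt) = -0.210530  →  δ = -0.2075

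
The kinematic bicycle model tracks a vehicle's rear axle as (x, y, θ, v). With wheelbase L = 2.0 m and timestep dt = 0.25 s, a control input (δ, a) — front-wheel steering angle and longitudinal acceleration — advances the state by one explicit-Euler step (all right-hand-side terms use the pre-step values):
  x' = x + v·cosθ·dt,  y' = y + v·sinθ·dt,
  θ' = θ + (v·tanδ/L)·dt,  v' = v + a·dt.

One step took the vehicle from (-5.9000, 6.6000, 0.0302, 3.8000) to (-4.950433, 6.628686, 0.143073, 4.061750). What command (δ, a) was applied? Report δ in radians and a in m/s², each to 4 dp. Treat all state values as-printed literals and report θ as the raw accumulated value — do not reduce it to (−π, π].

δ = 0.2333, a = 1.0470

a = (v'−v)/dt = (0.261750)/0.25 = 1.0470
Δθ = θ'−θ = 0.112873;  (v·dt/L) = 3.8000·0.25/2.0 = 0.475000
tan δ = Δθ·L/(v·dt) = 0.237627  →  δ = 0.2333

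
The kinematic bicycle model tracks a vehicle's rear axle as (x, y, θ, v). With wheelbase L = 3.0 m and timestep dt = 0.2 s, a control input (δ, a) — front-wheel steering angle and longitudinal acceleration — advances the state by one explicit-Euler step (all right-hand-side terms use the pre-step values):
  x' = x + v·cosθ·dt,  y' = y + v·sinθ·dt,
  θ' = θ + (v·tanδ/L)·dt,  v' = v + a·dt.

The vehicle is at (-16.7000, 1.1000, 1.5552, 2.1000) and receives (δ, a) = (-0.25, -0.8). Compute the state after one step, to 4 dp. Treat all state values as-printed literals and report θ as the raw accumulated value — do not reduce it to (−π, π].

(-16.6934, 1.5199, 1.5195, 1.9400)

x' = -16.7000 + 2.1000·cos(1.5552)·0.2 = -16.6934
y' = 1.1000 + 2.1000·sin(1.5552)·0.2 = 1.5199
θ' = 1.5552 + (2.1000/3.0)·tan(-0.25)·0.2 = 1.5195
v' = 2.1000 − 0.8000·0.2 = 1.9400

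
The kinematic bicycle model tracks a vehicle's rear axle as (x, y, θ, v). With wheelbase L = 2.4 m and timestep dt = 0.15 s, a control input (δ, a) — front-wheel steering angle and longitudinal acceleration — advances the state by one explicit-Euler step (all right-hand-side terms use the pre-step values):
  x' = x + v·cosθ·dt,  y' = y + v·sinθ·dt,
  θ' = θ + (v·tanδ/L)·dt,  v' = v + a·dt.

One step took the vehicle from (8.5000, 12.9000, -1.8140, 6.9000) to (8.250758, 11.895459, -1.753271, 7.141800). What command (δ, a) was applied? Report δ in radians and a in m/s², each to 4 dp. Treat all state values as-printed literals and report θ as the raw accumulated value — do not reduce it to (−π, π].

δ = 0.1399, a = 1.6120

a = (v'−v)/dt = (0.241800)/0.15 = 1.6120
Δθ = θ'−θ = 0.060729;  (v·dt/L) = 6.9000·0.15/2.4 = 0.431250
tan δ = Δθ·L/(v·dt) = 0.140821  →  δ = 0.1399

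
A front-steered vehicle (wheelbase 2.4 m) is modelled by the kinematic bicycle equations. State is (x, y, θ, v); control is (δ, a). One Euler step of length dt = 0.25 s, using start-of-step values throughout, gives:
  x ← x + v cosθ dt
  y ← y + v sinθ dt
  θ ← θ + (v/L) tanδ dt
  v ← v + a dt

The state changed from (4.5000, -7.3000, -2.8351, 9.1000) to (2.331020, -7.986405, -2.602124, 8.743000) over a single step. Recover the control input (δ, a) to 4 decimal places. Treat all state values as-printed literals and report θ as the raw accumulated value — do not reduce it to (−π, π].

a = (v'−v)/dt = (-0.357000)/0.25 = -1.4280
Δθ = θ'−θ = 0.232976;  (v·dt/L) = 9.1000·0.25/2.4 = 0.947917
tan δ = Δθ·L/(v·dt) = 0.245777  →  δ = 0.2410

δ = 0.2410, a = -1.4280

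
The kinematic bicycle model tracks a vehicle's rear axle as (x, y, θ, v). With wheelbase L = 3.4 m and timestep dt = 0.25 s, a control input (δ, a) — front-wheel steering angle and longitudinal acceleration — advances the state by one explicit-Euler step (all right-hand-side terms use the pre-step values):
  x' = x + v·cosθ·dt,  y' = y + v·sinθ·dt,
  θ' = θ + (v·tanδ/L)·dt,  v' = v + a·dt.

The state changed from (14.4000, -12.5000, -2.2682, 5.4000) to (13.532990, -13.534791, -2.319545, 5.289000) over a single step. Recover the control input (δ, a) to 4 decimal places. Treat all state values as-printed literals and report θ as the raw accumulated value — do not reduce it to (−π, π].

δ = -0.1286, a = -0.4440

a = (v'−v)/dt = (-0.111000)/0.25 = -0.4440
Δθ = θ'−θ = -0.051345;  (v·dt/L) = 5.4000·0.25/3.4 = 0.397059
tan δ = Δθ·L/(v·dt) = -0.129313  →  δ = -0.1286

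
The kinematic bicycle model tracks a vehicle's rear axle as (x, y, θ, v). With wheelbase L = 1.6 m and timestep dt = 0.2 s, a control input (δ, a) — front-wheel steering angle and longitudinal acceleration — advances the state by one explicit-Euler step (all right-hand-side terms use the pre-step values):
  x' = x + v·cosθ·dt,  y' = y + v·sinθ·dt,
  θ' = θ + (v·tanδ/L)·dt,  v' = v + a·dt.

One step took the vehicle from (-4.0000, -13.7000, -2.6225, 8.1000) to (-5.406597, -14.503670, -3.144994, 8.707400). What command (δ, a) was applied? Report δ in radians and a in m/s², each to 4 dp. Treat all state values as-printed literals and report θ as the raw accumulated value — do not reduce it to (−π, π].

δ = -0.4764, a = 3.0370

a = (v'−v)/dt = (0.607400)/0.2 = 3.0370
Δθ = θ'−θ = -0.522494;  (v·dt/L) = 8.1000·0.2/1.6 = 1.012500
tan δ = Δθ·L/(v·dt) = -0.516043  →  δ = -0.4764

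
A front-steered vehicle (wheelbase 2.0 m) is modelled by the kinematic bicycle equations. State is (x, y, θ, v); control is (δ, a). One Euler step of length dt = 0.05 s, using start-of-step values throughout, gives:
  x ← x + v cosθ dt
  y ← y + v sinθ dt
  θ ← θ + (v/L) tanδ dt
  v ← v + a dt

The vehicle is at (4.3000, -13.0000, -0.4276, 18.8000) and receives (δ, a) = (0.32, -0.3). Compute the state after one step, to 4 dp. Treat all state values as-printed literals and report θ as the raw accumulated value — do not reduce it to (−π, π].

x' = 4.3000 + 18.8000·cos(-0.4276)·0.05 = 5.1554
y' = -13.0000 + 18.8000·sin(-0.4276)·0.05 = -13.3898
θ' = -0.4276 + (18.8000/2.0)·tan(0.32)·0.05 = -0.2718
v' = 18.8000 − 0.3000·0.05 = 18.7850

(5.1554, -13.3898, -0.2718, 18.7850)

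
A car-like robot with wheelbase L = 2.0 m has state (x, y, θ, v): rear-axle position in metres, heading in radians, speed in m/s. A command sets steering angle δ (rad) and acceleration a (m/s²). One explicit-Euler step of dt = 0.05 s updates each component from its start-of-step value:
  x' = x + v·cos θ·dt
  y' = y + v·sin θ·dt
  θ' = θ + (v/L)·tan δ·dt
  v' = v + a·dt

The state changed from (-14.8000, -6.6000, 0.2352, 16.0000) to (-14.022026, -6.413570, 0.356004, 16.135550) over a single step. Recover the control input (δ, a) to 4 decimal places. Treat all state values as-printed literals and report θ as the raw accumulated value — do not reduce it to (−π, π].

δ = 0.2933, a = 2.7110

a = (v'−v)/dt = (0.135550)/0.05 = 2.7110
Δθ = θ'−θ = 0.120804;  (v·dt/L) = 16.0000·0.05/2.0 = 0.400000
tan δ = Δθ·L/(v·dt) = 0.302010  →  δ = 0.2933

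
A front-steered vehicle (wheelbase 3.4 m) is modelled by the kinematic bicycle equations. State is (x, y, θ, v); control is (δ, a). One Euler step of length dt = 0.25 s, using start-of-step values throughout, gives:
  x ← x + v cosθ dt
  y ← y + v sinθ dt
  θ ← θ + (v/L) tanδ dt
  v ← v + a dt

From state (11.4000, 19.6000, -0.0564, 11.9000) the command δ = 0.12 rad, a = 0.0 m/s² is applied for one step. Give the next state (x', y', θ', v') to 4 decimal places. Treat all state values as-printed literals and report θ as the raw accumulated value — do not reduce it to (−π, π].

(14.3703, 19.4323, 0.0491, 11.9000)

x' = 11.4000 + 11.9000·cos(-0.0564)·0.25 = 14.3703
y' = 19.6000 + 11.9000·sin(-0.0564)·0.25 = 19.4323
θ' = -0.0564 + (11.9000/3.4)·tan(0.12)·0.25 = 0.0491
v' = 11.9000 + 0.0000·0.25 = 11.9000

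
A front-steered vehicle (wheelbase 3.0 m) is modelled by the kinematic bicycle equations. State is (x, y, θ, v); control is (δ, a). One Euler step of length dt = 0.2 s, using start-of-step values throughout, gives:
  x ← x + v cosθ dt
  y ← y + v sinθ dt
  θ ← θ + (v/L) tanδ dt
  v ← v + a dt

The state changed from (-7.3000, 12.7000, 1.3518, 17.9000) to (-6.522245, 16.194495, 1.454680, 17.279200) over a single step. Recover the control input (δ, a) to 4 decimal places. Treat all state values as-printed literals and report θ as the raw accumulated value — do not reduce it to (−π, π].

δ = 0.0860, a = -3.1040

a = (v'−v)/dt = (-0.620800)/0.2 = -3.1040
Δθ = θ'−θ = 0.102880;  (v·dt/L) = 17.9000·0.2/3.0 = 1.193333
tan δ = Δθ·L/(v·dt) = 0.086212  →  δ = 0.0860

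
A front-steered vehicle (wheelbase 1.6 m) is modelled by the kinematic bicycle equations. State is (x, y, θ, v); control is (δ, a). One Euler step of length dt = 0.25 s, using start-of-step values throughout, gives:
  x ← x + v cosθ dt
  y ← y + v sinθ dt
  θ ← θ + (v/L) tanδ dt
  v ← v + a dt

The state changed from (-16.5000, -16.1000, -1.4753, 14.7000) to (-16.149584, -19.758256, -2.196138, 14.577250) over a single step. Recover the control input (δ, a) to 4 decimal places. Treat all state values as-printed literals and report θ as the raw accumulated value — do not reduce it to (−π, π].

δ = -0.3041, a = -0.4910

a = (v'−v)/dt = (-0.122750)/0.25 = -0.4910
Δθ = θ'−θ = -0.720838;  (v·dt/L) = 14.7000·0.25/1.6 = 2.296875
tan δ = Δθ·L/(v·dt) = -0.313834  →  δ = -0.3041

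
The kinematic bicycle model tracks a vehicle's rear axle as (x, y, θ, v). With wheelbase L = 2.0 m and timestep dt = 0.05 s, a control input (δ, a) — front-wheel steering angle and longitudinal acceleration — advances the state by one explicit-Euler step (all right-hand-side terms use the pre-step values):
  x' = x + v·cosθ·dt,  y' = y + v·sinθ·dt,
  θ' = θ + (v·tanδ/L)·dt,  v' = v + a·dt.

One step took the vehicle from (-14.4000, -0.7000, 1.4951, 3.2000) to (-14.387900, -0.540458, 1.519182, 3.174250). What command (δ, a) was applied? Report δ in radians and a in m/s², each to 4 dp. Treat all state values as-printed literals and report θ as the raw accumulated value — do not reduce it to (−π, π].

δ = 0.2924, a = -0.5150

a = (v'−v)/dt = (-0.025750)/0.05 = -0.5150
Δθ = θ'−θ = 0.024082;  (v·dt/L) = 3.2000·0.05/2.0 = 0.080000
tan δ = Δθ·L/(v·dt) = 0.301025  →  δ = 0.2924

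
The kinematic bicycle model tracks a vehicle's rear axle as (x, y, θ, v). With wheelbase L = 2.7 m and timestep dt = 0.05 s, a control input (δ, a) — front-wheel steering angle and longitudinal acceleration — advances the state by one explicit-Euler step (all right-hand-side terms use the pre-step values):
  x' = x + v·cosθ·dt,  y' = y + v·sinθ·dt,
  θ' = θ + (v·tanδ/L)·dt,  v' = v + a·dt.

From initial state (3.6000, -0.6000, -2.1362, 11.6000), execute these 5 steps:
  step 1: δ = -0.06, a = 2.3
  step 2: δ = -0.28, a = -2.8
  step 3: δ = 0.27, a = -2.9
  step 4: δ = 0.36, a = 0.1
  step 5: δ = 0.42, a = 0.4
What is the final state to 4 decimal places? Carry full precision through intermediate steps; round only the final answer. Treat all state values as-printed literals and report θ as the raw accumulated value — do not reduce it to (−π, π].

(2.0343, -3.0231, -1.9779, 11.4550)

after step 1 (δ=-0.06, a=2.3): (3.289261, -1.089736, -2.149104, 11.715000)
after step 2 (δ=-0.28, a=-2.8): (2.969086, -1.580236, -2.211488, 11.575000)
after step 3 (δ=0.27, a=-2.9): (2.623138, -2.044210, -2.152164, 11.430000)
after step 4 (δ=0.36, a=0.1): (2.309289, -2.521820, -2.072492, 11.435000)
after step 5 (δ=0.42, a=0.4): (2.034327, -3.023112, -1.977926, 11.455000)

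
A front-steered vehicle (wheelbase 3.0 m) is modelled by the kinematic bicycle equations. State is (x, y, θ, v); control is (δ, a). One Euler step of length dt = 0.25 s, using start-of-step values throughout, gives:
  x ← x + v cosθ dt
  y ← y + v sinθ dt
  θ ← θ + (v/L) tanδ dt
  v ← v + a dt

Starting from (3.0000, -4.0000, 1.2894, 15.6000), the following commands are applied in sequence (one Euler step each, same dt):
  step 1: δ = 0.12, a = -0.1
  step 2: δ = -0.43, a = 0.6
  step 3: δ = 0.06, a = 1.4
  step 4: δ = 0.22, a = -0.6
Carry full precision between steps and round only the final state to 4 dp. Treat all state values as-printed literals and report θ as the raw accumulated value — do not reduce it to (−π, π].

after step 1 (δ=0.12, a=-0.1): (4.083020, -0.253392, 1.446153, 15.575000)
after step 2 (δ=-0.43, a=0.6): (4.567093, 3.610150, 0.850901, 15.725000)
after step 3 (δ=0.06, a=1.4): (7.158989, 6.565959, 0.929621, 16.075000)
after step 4 (δ=0.22, a=-0.6): (9.562756, 9.786557, 1.229178, 15.925000)

(9.5628, 9.7866, 1.2292, 15.9250)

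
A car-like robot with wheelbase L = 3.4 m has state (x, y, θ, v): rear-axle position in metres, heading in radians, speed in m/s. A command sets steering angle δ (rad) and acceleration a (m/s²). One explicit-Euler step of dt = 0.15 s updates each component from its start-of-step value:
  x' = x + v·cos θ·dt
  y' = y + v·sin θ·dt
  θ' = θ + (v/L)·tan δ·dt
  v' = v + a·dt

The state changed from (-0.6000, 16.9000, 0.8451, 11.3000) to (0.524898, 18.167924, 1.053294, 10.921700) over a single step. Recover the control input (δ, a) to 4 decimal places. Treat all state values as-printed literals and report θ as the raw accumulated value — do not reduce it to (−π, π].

a = (v'−v)/dt = (-0.378300)/0.15 = -2.5220
Δθ = θ'−θ = 0.208194;  (v·dt/L) = 11.3000·0.15/3.4 = 0.498529
tan δ = Δθ·L/(v·dt) = 0.417616  →  δ = 0.3956

δ = 0.3956, a = -2.5220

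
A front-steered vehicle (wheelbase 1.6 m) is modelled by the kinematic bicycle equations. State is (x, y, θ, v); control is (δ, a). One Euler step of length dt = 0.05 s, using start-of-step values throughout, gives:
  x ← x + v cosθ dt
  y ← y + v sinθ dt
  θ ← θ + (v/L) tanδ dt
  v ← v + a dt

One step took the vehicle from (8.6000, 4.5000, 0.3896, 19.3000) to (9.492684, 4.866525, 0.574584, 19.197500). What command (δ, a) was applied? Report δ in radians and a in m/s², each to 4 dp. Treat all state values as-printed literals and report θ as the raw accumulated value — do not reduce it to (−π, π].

δ = 0.2976, a = -2.0500

a = (v'−v)/dt = (-0.102500)/0.05 = -2.0500
Δθ = θ'−θ = 0.184984;  (v·dt/L) = 19.3000·0.05/1.6 = 0.603125
tan δ = Δθ·L/(v·dt) = 0.306709  →  δ = 0.2976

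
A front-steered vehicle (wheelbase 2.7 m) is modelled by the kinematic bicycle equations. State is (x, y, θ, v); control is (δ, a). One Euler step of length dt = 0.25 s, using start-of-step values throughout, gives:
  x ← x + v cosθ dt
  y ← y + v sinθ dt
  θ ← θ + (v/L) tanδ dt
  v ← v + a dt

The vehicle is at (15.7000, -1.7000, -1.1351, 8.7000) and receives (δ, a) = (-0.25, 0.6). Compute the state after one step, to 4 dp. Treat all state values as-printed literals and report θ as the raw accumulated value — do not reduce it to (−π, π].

x' = 15.7000 + 8.7000·cos(-1.1351)·0.25 = 16.6179
y' = -1.7000 + 8.7000·sin(-1.1351)·0.25 = -3.6718
θ' = -1.1351 + (8.7000/2.7)·tan(-0.25)·0.25 = -1.3408
v' = 8.7000 + 0.6000·0.25 = 8.8500

(16.6179, -3.6718, -1.3408, 8.8500)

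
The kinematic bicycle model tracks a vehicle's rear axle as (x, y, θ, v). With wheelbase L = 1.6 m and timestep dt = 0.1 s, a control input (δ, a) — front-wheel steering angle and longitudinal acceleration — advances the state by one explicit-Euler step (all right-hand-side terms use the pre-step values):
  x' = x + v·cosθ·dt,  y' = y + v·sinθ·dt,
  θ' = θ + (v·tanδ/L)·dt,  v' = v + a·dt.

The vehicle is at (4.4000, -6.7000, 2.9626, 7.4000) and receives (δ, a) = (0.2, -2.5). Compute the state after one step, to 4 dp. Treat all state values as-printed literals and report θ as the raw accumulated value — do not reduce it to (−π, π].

x' = 4.4000 + 7.4000·cos(2.9626)·0.1 = 3.6718
y' = -6.7000 + 7.4000·sin(2.9626)·0.1 = -6.5683
θ' = 2.9626 + (7.4000/1.6)·tan(0.2)·0.1 = 3.0564
v' = 7.4000 − 2.5000·0.1 = 7.1500

(3.6718, -6.5683, 3.0564, 7.1500)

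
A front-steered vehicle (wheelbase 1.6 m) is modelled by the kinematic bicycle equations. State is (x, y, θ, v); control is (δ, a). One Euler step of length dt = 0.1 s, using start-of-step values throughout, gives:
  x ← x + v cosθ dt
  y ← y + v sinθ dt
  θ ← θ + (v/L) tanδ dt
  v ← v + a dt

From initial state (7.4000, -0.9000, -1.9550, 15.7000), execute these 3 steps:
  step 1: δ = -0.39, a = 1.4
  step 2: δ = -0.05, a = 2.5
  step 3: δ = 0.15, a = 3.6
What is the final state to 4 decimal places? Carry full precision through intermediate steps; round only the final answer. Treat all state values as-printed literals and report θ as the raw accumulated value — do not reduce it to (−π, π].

(4.4941, -4.5506, -2.2559, 16.4500)

after step 1 (δ=-0.39, a=1.4): (6.811531, -2.355543, -2.358348, 15.840000)
after step 2 (δ=-0.05, a=2.5): (5.689065, -3.473186, -2.407889, 16.090000)
after step 3 (δ=0.15, a=3.6): (4.494062, -4.550612, -2.255904, 16.450000)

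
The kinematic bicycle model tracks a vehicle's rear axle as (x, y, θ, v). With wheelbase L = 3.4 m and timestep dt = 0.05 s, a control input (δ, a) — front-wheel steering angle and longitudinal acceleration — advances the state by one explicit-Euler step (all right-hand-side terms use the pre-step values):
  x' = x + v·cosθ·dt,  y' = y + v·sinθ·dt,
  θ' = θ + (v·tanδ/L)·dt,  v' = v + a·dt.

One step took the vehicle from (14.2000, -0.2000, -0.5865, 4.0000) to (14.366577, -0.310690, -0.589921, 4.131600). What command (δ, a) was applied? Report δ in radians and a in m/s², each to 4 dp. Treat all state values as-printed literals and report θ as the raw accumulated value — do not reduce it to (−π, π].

a = (v'−v)/dt = (0.131600)/0.05 = 2.6320
Δθ = θ'−θ = -0.003421;  (v·dt/L) = 4.0000·0.05/3.4 = 0.058824
tan δ = Δθ·L/(v·dt) = -0.058157  →  δ = -0.0581

δ = -0.0581, a = 2.6320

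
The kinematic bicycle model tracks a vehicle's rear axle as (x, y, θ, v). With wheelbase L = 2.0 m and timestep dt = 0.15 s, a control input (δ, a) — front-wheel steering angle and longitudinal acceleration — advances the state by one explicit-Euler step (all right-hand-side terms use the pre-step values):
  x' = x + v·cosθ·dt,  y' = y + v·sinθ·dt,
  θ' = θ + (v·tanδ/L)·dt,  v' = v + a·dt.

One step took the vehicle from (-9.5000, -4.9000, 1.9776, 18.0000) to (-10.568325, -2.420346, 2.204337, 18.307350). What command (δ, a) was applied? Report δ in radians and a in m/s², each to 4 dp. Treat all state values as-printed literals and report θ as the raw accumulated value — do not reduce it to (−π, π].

a = (v'−v)/dt = (0.307350)/0.15 = 2.0490
Δθ = θ'−θ = 0.226737;  (v·dt/L) = 18.0000·0.15/2.0 = 1.350000
tan δ = Δθ·L/(v·dt) = 0.167953  →  δ = 0.1664

δ = 0.1664, a = 2.0490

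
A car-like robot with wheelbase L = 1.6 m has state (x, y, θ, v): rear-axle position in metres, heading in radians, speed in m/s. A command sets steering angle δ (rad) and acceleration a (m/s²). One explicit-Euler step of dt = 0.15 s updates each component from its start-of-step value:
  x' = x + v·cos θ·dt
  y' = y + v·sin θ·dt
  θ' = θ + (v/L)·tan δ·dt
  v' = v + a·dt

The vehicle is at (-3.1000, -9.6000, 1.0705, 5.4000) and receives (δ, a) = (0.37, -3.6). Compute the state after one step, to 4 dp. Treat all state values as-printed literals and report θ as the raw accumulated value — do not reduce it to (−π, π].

x' = -3.1000 + 5.4000·cos(1.0705)·0.15 = -2.7115
y' = -9.6000 + 5.4000·sin(1.0705)·0.15 = -8.8893
θ' = 1.0705 + (5.4000/1.6)·tan(0.37)·0.15 = 1.2669
v' = 5.4000 − 3.6000·0.15 = 4.8600

(-2.7115, -8.8893, 1.2669, 4.8600)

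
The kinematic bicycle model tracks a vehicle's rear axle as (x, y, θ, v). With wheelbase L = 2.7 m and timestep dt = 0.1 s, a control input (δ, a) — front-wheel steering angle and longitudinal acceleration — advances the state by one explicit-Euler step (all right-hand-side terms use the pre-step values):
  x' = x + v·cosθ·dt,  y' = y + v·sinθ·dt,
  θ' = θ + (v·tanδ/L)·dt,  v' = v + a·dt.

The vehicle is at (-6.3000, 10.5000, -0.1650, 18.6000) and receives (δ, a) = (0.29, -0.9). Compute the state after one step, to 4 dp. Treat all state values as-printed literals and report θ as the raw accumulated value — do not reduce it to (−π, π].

x' = -6.3000 + 18.6000·cos(-0.1650)·0.1 = -4.4653
y' = 10.5000 + 18.6000·sin(-0.1650)·0.1 = 10.1945
θ' = -0.1650 + (18.6000/2.7)·tan(0.29)·0.1 = 0.0406
v' = 18.6000 − 0.9000·0.1 = 18.5100

(-4.4653, 10.1945, 0.0406, 18.5100)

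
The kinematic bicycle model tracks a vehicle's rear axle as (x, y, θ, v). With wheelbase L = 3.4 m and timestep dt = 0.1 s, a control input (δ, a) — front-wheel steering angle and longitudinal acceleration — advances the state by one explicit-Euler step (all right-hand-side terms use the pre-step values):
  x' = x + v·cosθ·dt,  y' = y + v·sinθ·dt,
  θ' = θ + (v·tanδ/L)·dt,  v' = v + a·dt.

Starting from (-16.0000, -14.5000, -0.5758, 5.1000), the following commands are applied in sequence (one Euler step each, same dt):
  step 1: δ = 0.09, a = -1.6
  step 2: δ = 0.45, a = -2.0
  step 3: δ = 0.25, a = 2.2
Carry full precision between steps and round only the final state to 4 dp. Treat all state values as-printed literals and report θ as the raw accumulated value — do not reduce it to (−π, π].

after step 1 (δ=0.09, a=-1.6): (-15.572234, -14.777698, -0.562263, 4.940000)
after step 2 (δ=0.45, a=-2.0): (-15.154285, -15.041051, -0.492078, 4.740000)
after step 3 (δ=0.25, a=2.2): (-14.736524, -15.264996, -0.456481, 4.960000)

(-14.7365, -15.2650, -0.4565, 4.9600)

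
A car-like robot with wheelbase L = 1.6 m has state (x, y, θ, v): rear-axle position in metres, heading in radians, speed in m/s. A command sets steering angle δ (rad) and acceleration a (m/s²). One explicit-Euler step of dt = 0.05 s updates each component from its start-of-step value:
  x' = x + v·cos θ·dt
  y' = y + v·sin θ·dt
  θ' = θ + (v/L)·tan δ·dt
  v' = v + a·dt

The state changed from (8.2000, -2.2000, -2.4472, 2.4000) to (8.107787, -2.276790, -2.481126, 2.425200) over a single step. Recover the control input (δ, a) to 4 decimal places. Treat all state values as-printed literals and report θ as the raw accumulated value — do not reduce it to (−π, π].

δ = -0.4248, a = 0.5040

a = (v'−v)/dt = (0.025200)/0.05 = 0.5040
Δθ = θ'−θ = -0.033926;  (v·dt/L) = 2.4000·0.05/1.6 = 0.075000
tan δ = Δθ·L/(v·dt) = -0.452347  →  δ = -0.4248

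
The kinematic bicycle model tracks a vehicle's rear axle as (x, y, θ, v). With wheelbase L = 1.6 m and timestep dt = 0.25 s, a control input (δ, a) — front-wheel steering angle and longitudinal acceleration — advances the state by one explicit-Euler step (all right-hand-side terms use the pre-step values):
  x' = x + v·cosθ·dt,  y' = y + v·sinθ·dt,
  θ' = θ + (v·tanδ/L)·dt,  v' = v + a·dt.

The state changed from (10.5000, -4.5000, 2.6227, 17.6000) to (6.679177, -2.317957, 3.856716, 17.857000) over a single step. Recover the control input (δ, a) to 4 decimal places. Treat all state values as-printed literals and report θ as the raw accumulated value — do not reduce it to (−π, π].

a = (v'−v)/dt = (0.257000)/0.25 = 1.0280
Δθ = θ'−θ = 1.234016;  (v·dt/L) = 17.6000·0.25/1.6 = 2.750000
tan δ = Δθ·L/(v·dt) = 0.448733  →  δ = 0.4218

δ = 0.4218, a = 1.0280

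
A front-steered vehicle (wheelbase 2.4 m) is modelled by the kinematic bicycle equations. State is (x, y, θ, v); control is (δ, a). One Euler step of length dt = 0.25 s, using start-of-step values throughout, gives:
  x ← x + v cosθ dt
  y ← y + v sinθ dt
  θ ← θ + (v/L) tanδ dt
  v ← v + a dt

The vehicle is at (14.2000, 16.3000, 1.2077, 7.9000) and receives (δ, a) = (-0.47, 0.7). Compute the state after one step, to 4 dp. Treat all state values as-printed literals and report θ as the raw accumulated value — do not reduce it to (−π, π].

x' = 14.2000 + 7.9000·cos(1.2077)·0.25 = 14.9015
y' = 16.3000 + 7.9000·sin(1.2077)·0.25 = 18.1462
θ' = 1.2077 + (7.9000/2.4)·tan(-0.47)·0.25 = 0.7897
v' = 7.9000 + 0.7000·0.25 = 8.0750

(14.9015, 18.1462, 0.7897, 8.0750)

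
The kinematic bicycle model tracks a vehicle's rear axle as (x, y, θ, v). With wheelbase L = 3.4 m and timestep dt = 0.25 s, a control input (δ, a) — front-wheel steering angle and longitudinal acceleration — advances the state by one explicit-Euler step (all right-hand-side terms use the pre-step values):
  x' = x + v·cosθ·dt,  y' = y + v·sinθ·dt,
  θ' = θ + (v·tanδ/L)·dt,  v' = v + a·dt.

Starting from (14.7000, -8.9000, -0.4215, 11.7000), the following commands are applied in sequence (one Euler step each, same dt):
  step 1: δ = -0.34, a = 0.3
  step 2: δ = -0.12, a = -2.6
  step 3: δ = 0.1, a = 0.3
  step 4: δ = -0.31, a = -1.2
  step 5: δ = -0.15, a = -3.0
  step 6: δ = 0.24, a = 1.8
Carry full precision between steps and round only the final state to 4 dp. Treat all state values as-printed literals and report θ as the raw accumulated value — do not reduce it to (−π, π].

(26.0201, -20.6168, -0.9504, 10.6000)

after step 1 (δ=-0.34, a=0.3): (17.368993, -10.096704, -0.725818, 11.775000)
after step 2 (δ=-0.12, a=-2.6): (19.570791, -12.050610, -0.830216, 11.125000)
after step 3 (δ=0.1, a=0.3): (21.447345, -14.103388, -0.748141, 11.200000)
after step 4 (δ=-0.31, a=-1.2): (23.499618, -16.008165, -1.011940, 10.900000)
after step 5 (δ=-0.15, a=-3.0): (24.944459, -18.318590, -1.133071, 10.150000)
after step 6 (δ=0.24, a=1.8): (26.020056, -20.616849, -0.950433, 10.600000)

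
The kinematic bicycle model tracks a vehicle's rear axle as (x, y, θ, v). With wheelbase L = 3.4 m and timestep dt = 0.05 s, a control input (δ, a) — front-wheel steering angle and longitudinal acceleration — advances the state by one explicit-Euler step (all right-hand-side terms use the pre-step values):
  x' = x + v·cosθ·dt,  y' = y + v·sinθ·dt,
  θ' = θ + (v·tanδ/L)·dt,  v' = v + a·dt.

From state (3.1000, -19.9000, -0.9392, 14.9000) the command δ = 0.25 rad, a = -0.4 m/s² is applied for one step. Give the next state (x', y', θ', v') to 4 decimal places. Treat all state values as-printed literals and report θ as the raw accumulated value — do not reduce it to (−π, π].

(3.5399, -20.5013, -0.8833, 14.8800)

x' = 3.1000 + 14.9000·cos(-0.9392)·0.05 = 3.5399
y' = -19.9000 + 14.9000·sin(-0.9392)·0.05 = -20.5013
θ' = -0.9392 + (14.9000/3.4)·tan(0.25)·0.05 = -0.8833
v' = 14.9000 − 0.4000·0.05 = 14.8800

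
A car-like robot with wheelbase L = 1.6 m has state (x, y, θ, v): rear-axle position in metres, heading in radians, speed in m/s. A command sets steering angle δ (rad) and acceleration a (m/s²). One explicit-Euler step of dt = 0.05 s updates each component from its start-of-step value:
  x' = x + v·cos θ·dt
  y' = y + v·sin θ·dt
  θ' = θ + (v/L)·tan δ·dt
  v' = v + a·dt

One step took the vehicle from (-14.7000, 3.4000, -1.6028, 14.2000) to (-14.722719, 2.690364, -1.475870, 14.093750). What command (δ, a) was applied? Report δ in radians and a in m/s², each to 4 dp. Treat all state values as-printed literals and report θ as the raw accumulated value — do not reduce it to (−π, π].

δ = 0.2786, a = -2.1250

a = (v'−v)/dt = (-0.106250)/0.05 = -2.1250
Δθ = θ'−θ = 0.126930;  (v·dt/L) = 14.2000·0.05/1.6 = 0.443750
tan δ = Δθ·L/(v·dt) = 0.286039  →  δ = 0.2786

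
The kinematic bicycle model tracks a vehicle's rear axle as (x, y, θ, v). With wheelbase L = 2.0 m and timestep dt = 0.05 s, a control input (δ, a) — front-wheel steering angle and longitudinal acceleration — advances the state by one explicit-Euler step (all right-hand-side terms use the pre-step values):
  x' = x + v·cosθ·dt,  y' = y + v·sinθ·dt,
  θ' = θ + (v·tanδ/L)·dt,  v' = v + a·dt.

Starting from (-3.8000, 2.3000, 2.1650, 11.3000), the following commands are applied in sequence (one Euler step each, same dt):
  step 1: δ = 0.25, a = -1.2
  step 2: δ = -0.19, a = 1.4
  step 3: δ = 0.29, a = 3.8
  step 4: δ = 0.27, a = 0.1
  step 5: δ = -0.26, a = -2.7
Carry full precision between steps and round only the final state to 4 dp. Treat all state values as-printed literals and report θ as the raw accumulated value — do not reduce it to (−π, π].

(-5.5607, 4.5242, 2.2705, 11.3700)

after step 1 (δ=0.25, a=-1.2): (-4.116315, 2.768156, 2.237134, 11.240000)
after step 2 (δ=-0.19, a=1.4): (-4.463693, 3.209939, 2.183092, 11.310000)
after step 3 (δ=0.29, a=3.8): (-4.788713, 3.672705, 2.267468, 11.500000)
after step 4 (δ=0.27, a=0.1): (-5.157673, 4.113719, 2.347036, 11.505000)
after step 5 (δ=-0.26, a=-2.7): (-5.560694, 4.524191, 2.270522, 11.370000)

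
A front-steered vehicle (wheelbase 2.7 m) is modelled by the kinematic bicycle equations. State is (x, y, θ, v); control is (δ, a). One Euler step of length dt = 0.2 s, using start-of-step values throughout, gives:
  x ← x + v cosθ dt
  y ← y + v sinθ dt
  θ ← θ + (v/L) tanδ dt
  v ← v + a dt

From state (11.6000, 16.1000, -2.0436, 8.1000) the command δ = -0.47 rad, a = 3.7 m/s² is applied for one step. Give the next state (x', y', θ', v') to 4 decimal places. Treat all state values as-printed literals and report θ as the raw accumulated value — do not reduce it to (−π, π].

(10.8623, 14.6577, -2.3484, 8.8400)

x' = 11.6000 + 8.1000·cos(-2.0436)·0.2 = 10.8623
y' = 16.1000 + 8.1000·sin(-2.0436)·0.2 = 14.6577
θ' = -2.0436 + (8.1000/2.7)·tan(-0.47)·0.2 = -2.3484
v' = 8.1000 + 3.7000·0.2 = 8.8400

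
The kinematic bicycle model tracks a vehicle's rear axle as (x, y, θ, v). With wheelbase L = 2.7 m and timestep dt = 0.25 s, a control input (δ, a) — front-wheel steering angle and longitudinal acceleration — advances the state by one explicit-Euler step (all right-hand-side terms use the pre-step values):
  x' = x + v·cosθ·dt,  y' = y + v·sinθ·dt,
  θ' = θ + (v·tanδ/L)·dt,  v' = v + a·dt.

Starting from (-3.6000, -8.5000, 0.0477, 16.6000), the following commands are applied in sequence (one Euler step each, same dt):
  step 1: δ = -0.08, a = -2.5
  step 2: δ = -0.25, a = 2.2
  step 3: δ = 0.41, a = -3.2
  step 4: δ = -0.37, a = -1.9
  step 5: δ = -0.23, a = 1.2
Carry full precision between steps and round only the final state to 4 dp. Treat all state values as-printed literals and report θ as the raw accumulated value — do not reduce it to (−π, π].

after step 1 (δ=-0.08, a=-2.5): (0.545280, -8.302120, -0.075526, 15.975000)
after step 2 (δ=-0.25, a=2.2): (4.527645, -8.603465, -0.453219, 16.525000)
after step 3 (δ=0.41, a=-3.2): (8.241813, -10.412383, 0.211807, 15.725000)
after step 4 (δ=-0.37, a=-1.9): (12.085210, -9.585929, -0.352929, 15.250000)
after step 5 (δ=-0.23, a=1.2): (15.662724, -10.903712, -0.683548, 15.550000)

(15.6627, -10.9037, -0.6835, 15.5500)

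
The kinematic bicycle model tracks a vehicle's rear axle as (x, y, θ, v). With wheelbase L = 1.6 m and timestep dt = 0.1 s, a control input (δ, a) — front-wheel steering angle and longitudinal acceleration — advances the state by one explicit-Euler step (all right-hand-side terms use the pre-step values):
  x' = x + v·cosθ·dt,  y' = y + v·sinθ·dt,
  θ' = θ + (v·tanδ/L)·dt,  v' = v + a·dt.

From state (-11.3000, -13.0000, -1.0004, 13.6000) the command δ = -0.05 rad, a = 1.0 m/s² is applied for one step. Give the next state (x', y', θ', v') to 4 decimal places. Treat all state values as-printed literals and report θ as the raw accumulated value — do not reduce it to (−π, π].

(-10.5656, -14.1447, -1.0429, 13.7000)

x' = -11.3000 + 13.6000·cos(-1.0004)·0.1 = -10.5656
y' = -13.0000 + 13.6000·sin(-1.0004)·0.1 = -14.1447
θ' = -1.0004 + (13.6000/1.6)·tan(-0.05)·0.1 = -1.0429
v' = 13.6000 + 1.0000·0.1 = 13.7000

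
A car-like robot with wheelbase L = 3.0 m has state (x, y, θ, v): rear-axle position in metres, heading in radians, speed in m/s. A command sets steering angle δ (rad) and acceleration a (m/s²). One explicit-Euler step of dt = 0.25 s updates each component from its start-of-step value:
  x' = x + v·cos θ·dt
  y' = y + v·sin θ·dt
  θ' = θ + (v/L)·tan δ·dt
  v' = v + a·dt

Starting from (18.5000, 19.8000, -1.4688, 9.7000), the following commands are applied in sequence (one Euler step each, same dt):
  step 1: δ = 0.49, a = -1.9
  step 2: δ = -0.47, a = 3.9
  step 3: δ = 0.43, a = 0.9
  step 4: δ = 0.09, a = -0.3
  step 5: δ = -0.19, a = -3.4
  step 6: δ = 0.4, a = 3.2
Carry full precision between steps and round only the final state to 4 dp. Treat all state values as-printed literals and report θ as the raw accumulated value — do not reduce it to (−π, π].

after step 1 (δ=0.49, a=-1.9): (18.746912, 17.387603, -1.037645, 9.225000)
after step 2 (δ=-0.47, a=3.9): (19.919064, 15.401439, -1.428143, 10.200000)
after step 3 (δ=0.43, a=0.9): (20.281597, 12.877341, -1.038315, 10.425000)
after step 4 (δ=0.09, a=-0.3): (21.604718, 10.631925, -0.959916, 10.350000)
after step 5 (δ=-0.19, a=-3.4): (23.088878, 8.512392, -1.125792, 9.500000)
after step 6 (δ=0.4, a=3.2): (24.111225, 6.368696, -0.791081, 10.300000)

(24.1112, 6.3687, -0.7911, 10.3000)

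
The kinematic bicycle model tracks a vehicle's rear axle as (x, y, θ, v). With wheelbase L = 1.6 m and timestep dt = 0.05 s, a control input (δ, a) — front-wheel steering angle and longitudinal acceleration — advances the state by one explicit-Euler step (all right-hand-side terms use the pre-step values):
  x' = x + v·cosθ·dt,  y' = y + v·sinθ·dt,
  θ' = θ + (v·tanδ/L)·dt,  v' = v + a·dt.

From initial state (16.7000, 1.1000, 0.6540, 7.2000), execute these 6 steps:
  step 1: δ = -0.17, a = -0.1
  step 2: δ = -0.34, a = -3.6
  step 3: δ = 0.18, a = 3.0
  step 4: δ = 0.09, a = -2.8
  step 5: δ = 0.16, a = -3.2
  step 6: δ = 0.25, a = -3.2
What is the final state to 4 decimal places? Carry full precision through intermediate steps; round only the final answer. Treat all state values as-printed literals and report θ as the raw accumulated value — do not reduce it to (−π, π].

(18.4493, 2.3006, 0.6861, 6.7050)

after step 1 (δ=-0.17, a=-0.1): (16.985716, 1.319012, 0.615377, 7.195000)
after step 2 (δ=-0.34, a=-3.6): (17.279472, 1.526683, 0.535842, 7.015000)
after step 3 (δ=0.18, a=3.0): (17.581061, 1.705764, 0.575733, 7.165000)
after step 4 (δ=0.09, a=-2.8): (17.881559, 1.900813, 0.595939, 7.025000)
after step 5 (δ=0.16, a=-3.2): (18.172261, 2.097965, 0.631367, 6.865000)
after step 6 (δ=0.25, a=-3.2): (18.449340, 2.300568, 0.686146, 6.705000)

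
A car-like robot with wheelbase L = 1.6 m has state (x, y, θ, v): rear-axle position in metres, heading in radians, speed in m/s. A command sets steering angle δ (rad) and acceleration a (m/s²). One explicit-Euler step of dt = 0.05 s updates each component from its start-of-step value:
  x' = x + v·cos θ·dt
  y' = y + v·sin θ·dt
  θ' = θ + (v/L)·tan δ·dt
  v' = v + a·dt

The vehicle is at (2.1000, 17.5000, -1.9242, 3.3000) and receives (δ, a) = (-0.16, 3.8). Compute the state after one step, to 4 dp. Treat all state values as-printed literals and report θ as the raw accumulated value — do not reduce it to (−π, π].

x' = 2.1000 + 3.3000·cos(-1.9242)·0.05 = 2.0429
y' = 17.5000 + 3.3000·sin(-1.9242)·0.05 = 17.3452
θ' = -1.9242 + (3.3000/1.6)·tan(-0.16)·0.05 = -1.9408
v' = 3.3000 + 3.8000·0.05 = 3.4900

(2.0429, 17.3452, -1.9408, 3.4900)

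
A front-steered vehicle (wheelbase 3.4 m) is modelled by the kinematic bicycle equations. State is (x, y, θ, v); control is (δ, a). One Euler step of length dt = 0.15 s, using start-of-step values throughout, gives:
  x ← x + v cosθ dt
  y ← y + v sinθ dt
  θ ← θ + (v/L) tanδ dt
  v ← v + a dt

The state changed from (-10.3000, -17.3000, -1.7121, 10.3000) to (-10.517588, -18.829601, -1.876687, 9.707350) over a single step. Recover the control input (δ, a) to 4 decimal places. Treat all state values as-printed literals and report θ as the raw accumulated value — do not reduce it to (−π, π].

δ = -0.3475, a = -3.9510

a = (v'−v)/dt = (-0.592650)/0.15 = -3.9510
Δθ = θ'−θ = -0.164587;  (v·dt/L) = 10.3000·0.15/3.4 = 0.454412
tan δ = Δθ·L/(v·dt) = -0.362198  →  δ = -0.3475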